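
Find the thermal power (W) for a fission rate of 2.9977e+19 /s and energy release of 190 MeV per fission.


P = fission_rate * E_MeV * 1.602e-13
P = 2.9977e+19 * 190 * 1.602e-13
P = 9.1244e+08 W

9.1244e+08


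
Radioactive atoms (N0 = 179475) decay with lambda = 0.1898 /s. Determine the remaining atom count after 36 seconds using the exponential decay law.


N = N0 * exp(-lambda * t)
N = 179475 * exp(-0.1898 * 36)
N = 193.44

193.44


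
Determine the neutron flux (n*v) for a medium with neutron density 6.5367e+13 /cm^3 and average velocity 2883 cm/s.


phi = n * v
phi = 6.5367e+13 * 2883
phi = 1.8845e+17 /cm^2/s

1.8845e+17


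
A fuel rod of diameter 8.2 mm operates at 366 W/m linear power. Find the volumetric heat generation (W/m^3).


r = D / 2 / 1000 = 8.2 / 2 / 1000 = 0.0041 m
q''' = q' / (pi * r^2)
q''' = 366 / (pi * 0.0041^2)
q''' = 6.9305e+06 W/m^3

6.9305e+06


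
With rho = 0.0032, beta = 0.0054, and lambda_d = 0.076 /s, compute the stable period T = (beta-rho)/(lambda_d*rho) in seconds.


T = (beta - rho) / (lambda_d * rho)
T = (0.0054 - 0.0032) / (0.076 * 0.0032)
T = 9.0461 s

9.0461


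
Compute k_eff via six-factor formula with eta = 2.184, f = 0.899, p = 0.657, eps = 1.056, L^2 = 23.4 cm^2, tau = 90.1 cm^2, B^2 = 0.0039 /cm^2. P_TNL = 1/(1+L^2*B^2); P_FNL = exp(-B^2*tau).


k_inf = eta*f*p*eps = 2.184*0.899*0.657*1.056 = 1.362202
P_TNL = 1/(1 + L^2*B^2) = 1/(1 + 23.4*0.0039) = 0.9163719
P_FNL = exp(-B^2*tau) = exp(-0.0039*90.1) = 0.7037093
k_eff = k_inf * P_TNL * P_FNL = 1.362202 * 0.9163719 * 0.7037093
k_eff = 0.87843

0.87843


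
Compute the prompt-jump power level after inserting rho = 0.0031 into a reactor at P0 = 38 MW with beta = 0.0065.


P1/P0 = beta / (beta - rho)
P1/P0 = 0.0065 / (0.0065 - 0.0031) = 1.911765
P1 = 38 * 1.911765 = 72.647 MW

72.647


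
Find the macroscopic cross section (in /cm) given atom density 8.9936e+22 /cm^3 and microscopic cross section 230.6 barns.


Sigma = N * sigma_barns * 1e-24
Sigma = 8.9936e+22 * 230.6 * 1e-24
Sigma = 20.739 /cm

20.739


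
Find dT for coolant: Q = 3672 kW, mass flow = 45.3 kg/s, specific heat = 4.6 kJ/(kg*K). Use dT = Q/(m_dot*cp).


dT = Q / (m_dot * cp)
dT = 3672 / (45.3 * 4.6)
dT = 17.622 C

17.622


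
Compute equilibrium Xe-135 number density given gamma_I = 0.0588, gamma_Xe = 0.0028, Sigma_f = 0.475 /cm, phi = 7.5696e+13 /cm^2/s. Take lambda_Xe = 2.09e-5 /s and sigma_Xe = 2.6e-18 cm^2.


Xe_eq = (gamma_I + gamma_Xe) * Sigma_f * phi / (lambda_Xe + sigma_Xe * phi)
Numerator = (0.0588 + 0.0028) * 0.475 * 7.5696e+13 = 2.214865e+12
Denominator = 2.09e-5 + 2.6e-18 * 7.5696e+13 = 2.177096e-04
Xe_eq = 2.214865e+12 / 2.177096e-04 = 1.0173e+16 /cm^3

1.0173e+16


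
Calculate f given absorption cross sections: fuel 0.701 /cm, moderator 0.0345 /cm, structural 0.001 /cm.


f = Sigma_a_fuel / (Sigma_a_fuel + Sigma_a_mod + Sigma_a_other)
f = 0.701 / (0.701 + 0.0345 + 0.001)
f = 0.95180

0.95180


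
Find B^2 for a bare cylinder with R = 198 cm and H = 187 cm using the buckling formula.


B^2 = (2.405/R)^2 + (pi/H)^2
B^2 = (2.405/198)^2 + (pi/187)^2
B^2 = 4.2978e-04 /cm^2

4.2978e-04


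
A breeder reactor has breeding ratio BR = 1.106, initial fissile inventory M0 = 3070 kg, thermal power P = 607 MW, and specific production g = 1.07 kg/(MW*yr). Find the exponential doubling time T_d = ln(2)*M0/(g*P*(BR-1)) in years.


Breeding gain G = BR - 1 = 1.106 - 1 = 0.106
Fissile production rate = g * P * G = 1.07 * 607 * 0.106 = 68.84594 kg/yr
T_d = ln(2) * M0 / (g * P * G)
T_d = ln(2) * 3070 / 68.84594 = 30.909 yr

30.909


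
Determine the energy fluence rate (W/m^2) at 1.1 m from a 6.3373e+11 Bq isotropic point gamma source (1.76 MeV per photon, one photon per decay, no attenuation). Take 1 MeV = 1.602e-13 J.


psi = A * E * 1.602e-13 / (4*pi*r^2)
psi = 6.3373e+11 * 1.76 * 1.602e-13 / (4*pi*1.1^2)
psi = 0.011751 W/m^2

0.011751


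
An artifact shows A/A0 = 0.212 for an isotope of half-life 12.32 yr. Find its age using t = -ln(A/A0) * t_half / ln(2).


lambda = ln(2) / t_half = ln(2) / 12.32 = 0.05626195 /yr
t = -ln(A/A0) / lambda
t = -ln(0.212) / 0.05626195
t = 27.570 yr

27.570


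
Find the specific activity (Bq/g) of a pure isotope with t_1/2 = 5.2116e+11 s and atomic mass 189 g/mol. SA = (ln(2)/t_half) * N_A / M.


lambda = ln(2) / t_half = ln(2) / 5.2116e+11 = 1.330008e-12 /s
SA = lambda * N_A / M
SA = 1.330008e-12 * 6.022e23 / 189
SA = 4.2377e+09 Bq/g

4.2377e+09


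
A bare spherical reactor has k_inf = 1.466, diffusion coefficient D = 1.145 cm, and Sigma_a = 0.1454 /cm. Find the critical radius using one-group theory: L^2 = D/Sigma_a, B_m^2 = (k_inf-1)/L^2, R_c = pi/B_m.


L^2 = D / Sigma_a = 1.145 / 0.1454 = 7.874828 cm^2
B_m^2 = (k_inf - 1) / L^2 = (1.466 - 1) / 7.874828 = 0.05917590 /cm^2
For a bare sphere: B_g = pi/R, so R_c = pi / sqrt(B_m^2)
R_c = pi / sqrt(0.05917590) = 12.914 cm

12.914


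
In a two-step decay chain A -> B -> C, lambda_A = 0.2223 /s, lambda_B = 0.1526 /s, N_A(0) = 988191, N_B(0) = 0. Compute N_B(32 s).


N_B(t) = lambda_A * N_A0 / (lambda_B - lambda_A) * [exp(-lambda_A*t) - exp(-lambda_B*t)]
exp(-0.2223*32) = 8.139595e-04; exp(-0.1526*32) = 0.007572742
N_B = 0.2223 * 988191 / (0.1526 - 0.2223) * (8.139595e-04 - 0.007572742)
N_B = 21302

21302


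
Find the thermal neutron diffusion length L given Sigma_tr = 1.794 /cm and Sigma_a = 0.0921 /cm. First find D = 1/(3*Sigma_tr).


D = 1 / (3 * Sigma_tr) = 1 / (3 * 1.794) = 0.1858045 cm
L = sqrt(D / Sigma_a)
L = sqrt(0.1858045 / 0.0921)
L = 1.4204 cm

1.4204


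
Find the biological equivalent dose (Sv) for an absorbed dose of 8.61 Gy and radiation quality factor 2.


H = D * Q
H = 8.61 * 2
H = 17.220 Sv

17.220


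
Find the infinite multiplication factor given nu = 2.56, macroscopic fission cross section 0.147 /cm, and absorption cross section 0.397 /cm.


k_inf = nu * Sigma_f / Sigma_a
k_inf = 2.56 * 0.147 / 0.397
k_inf = 0.94791

0.94791


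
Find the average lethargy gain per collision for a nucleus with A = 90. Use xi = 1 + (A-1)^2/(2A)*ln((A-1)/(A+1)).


xi = 1 + (A-1)^2/(2A) * ln((A-1)/(A+1))
xi = 1 + (90-1)^2/(2*90) * ln((90-1)/(90 +1))
xi = 0.022059

0.022059


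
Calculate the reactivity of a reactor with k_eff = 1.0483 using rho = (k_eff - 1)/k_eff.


rho = (k_eff - 1) / k_eff
rho = (1.0483 - 1) / 1.0483
rho = 0.046075

0.046075


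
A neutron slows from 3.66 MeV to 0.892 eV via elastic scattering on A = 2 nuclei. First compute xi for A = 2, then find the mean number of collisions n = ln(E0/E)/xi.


xi = 1 + (A-1)^2/(2A)*ln((A-1)/(A+1)) = 0.7253469 (for A = 2)
n = ln(E0/E) / xi
n = ln(3.66e6 / 0.892) / 0.7253469
n = ln(4.103139e+06) / 0.7253469 = 20.993

20.993


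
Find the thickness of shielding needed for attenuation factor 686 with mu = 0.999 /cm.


x = ln(factor) / mu
x = ln(686) / 0.999
x = 6.5374 cm

6.5374


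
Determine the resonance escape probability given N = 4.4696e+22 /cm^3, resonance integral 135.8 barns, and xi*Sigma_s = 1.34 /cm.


p = exp(-N * I * 1e-24 / (xi*Sigma_s))
p = exp(-4.4696e+22 * 135.8 * 1e-24 / 1.34)
p = 0.010785

0.010785


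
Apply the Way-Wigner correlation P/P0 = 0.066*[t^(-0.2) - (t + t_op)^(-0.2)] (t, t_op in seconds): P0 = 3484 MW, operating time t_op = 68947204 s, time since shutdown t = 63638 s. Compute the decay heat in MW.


P/P0 = 0.066 * [t^(-0.2) - (t + t_op)^(-0.2)]
P/P0 = 0.066 * [63638^(-0.2) - (63638 + 68947204)^(-0.2)]
P/P0 = 0.066 * [0.1094603 - 0.02705307] = 0.005438877
P = 3484 * 0.005438877 = 18.949 MW

18.949


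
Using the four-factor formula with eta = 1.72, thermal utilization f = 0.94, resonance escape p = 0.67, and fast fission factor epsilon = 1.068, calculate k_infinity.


k_inf = eta * f * p * epsilon
k_inf = 1.72 * 0.94 * 0.67 * 1.068
k_inf = 1.1569

1.1569


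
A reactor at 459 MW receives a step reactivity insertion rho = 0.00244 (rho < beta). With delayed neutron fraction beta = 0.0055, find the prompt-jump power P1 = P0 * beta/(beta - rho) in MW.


P1/P0 = beta / (beta - rho)
P1/P0 = 0.0055 / (0.0055 - 0.00244) = 1.797386
P1 = 459 * 1.797386 = 825.00 MW

825.00


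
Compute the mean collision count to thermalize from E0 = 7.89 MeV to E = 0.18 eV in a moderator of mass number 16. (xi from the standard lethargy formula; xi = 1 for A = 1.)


xi = 1 + (A-1)^2/(2A)*ln((A-1)/(A+1)) = 0.1199467 (for A = 16)
n = ln(E0/E) / xi
n = ln(7.89e6 / 0.18) / 0.1199467
n = ln(4.383333e+07) / 0.1199467 = 146.70

146.70


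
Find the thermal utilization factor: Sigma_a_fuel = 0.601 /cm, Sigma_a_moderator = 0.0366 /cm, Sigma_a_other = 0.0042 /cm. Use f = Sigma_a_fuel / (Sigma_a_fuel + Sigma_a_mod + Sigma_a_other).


f = Sigma_a_fuel / (Sigma_a_fuel + Sigma_a_mod + Sigma_a_other)
f = 0.601 / (0.601 + 0.0366 + 0.0042)
f = 0.93643

0.93643


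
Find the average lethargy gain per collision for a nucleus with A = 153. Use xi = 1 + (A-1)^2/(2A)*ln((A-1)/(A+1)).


xi = 1 + (A-1)^2/(2A) * ln((A-1)/(A+1))
xi = 1 + (153-1)^2/(2*153) * ln((153-1)/(153 +1))
xi = 0.013015

0.013015


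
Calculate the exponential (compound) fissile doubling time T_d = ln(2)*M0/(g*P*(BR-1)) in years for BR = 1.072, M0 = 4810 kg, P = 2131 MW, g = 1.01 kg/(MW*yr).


Breeding gain G = BR - 1 = 1.072 - 1 = 0.072
Fissile production rate = g * P * G = 1.01 * 2131 * 0.072 = 154.96632 kg/yr
T_d = ln(2) * M0 / (g * P * G)
T_d = ln(2) * 4810 / 154.96632 = 21.515 yr

21.515


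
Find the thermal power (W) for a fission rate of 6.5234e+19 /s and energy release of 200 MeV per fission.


P = fission_rate * E_MeV * 1.602e-13
P = 6.5234e+19 * 200 * 1.602e-13
P = 2.0901e+09 W

2.0901e+09


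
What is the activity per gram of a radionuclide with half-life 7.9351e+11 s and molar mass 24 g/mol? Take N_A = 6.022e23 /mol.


lambda = ln(2) / t_half = ln(2) / 7.9351e+11 = 8.735204e-13 /s
SA = lambda * N_A / M
SA = 8.735204e-13 * 6.022e23 / 24
SA = 2.1918e+10 Bq/g

2.1918e+10


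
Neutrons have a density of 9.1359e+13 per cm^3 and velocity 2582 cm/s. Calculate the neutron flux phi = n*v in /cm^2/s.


phi = n * v
phi = 9.1359e+13 * 2582
phi = 2.3589e+17 /cm^2/s

2.3589e+17


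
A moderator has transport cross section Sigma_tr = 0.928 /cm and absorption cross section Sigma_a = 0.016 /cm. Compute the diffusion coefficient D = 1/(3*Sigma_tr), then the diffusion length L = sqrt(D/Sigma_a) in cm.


D = 1 / (3 * Sigma_tr) = 1 / (3 * 0.928) = 0.3591954 cm
L = sqrt(D / Sigma_a)
L = sqrt(0.3591954 / 0.016)
L = 4.7381 cm

4.7381


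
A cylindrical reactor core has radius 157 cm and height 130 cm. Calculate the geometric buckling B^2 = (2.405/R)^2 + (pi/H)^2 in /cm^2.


B^2 = (2.405/R)^2 + (pi/H)^2
B^2 = (2.405/157)^2 + (pi/130)^2
B^2 = 8.1866e-04 /cm^2

8.1866e-04


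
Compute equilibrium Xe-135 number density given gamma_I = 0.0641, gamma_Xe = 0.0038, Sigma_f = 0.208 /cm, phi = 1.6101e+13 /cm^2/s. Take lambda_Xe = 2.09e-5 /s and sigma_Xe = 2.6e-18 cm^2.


Xe_eq = (gamma_I + gamma_Xe) * Sigma_f * phi / (lambda_Xe + sigma_Xe * phi)
Numerator = (0.0641 + 0.0038) * 0.208 * 1.6101e+13 = 2.273976e+11
Denominator = 2.09e-5 + 2.6e-18 * 1.6101e+13 = 6.276260e-05
Xe_eq = 2.273976e+11 / 6.276260e-05 = 3.6231e+15 /cm^3

3.6231e+15


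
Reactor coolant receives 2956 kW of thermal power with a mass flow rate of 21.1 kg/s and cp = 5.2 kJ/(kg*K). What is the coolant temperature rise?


dT = Q / (m_dot * cp)
dT = 2956 / (21.1 * 5.2)
dT = 26.941 C

26.941


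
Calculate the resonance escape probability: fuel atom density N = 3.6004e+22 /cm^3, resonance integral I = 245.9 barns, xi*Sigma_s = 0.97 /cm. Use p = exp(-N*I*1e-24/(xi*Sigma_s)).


p = exp(-N * I * 1e-24 / (xi*Sigma_s))
p = exp(-3.6004e+22 * 245.9 * 1e-24 / 0.97)
p = 1.0867e-04

1.0867e-04


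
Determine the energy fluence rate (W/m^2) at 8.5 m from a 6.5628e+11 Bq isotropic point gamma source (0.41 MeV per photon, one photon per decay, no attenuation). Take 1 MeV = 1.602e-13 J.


psi = A * E * 1.602e-13 / (4*pi*r^2)
psi = 6.5628e+11 * 0.41 * 1.602e-13 / (4*pi*8.5^2)
psi = 4.7477e-05 W/m^2

4.7477e-05


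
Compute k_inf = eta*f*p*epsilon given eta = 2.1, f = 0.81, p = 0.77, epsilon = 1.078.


k_inf = eta * f * p * epsilon
k_inf = 2.1 * 0.81 * 0.77 * 1.078
k_inf = 1.4119

1.4119


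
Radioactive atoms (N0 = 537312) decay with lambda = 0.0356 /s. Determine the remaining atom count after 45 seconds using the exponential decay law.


N = N0 * exp(-lambda * t)
N = 537312 * exp(-0.0356 * 45)
N = 108265

108265


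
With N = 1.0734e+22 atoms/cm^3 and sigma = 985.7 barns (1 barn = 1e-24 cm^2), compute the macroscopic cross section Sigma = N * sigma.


Sigma = N * sigma_barns * 1e-24
Sigma = 1.0734e+22 * 985.7 * 1e-24
Sigma = 10.581 /cm

10.581


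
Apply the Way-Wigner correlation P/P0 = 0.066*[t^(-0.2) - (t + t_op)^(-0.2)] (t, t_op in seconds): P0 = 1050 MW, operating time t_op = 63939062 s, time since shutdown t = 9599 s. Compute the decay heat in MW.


P/P0 = 0.066 * [t^(-0.2) - (t + t_op)^(-0.2)]
P/P0 = 0.066 * [9599^(-0.2) - (9599 + 63939062)^(-0.2)]
P/P0 = 0.066 * [0.1597919 - 0.02746842] = 0.008733350
P = 1050 * 0.008733350 = 9.1700 MW

9.1700


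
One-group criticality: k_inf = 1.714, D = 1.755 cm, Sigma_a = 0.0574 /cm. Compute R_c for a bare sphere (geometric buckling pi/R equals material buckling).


L^2 = D / Sigma_a = 1.755 / 0.0574 = 30.57491 cm^2
B_m^2 = (k_inf - 1) / L^2 = (1.714 - 1) / 30.57491 = 0.02335248 /cm^2
For a bare sphere: B_g = pi/R, so R_c = pi / sqrt(B_m^2)
R_c = pi / sqrt(0.02335248) = 20.558 cm

20.558


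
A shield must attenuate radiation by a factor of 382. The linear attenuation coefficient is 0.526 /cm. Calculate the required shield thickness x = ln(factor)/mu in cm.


x = ln(factor) / mu
x = ln(382) / 0.526
x = 11.303 cm

11.303


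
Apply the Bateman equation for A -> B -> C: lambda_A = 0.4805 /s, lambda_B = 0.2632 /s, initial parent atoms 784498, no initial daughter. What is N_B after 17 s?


N_B(t) = lambda_A * N_A0 / (lambda_B - lambda_A) * [exp(-lambda_A*t) - exp(-lambda_B*t)]
exp(-0.4805*17) = 2.834429e-04; exp(-0.2632*17) = 0.01139706
N_B = 0.4805 * 784498 / (0.2632 - 0.4805) * (2.834429e-04 - 0.01139706)
N_B = 19279

19279


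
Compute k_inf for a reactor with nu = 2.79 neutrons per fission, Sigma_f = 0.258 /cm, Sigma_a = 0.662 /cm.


k_inf = nu * Sigma_f / Sigma_a
k_inf = 2.79 * 0.258 / 0.662
k_inf = 1.0873

1.0873


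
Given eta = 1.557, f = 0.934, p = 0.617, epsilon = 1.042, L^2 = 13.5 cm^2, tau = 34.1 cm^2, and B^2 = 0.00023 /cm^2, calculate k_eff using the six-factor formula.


k_inf = eta*f*p*eps = 1.557*0.934*0.617*1.042 = 0.9349500
P_TNL = 1/(1 + L^2*B^2) = 1/(1 + 13.5*0.00023) = 0.9969046
P_FNL = exp(-B^2*tau) = exp(-0.00023*34.1) = 0.9921877
k_eff = k_inf * P_TNL * P_FNL = 0.9349500 * 0.9969046 * 0.9921877
k_eff = 0.92477

0.92477


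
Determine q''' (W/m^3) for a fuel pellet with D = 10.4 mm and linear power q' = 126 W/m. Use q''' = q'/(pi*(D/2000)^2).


r = D / 2 / 1000 = 10.4 / 2 / 1000 = 0.0052 m
q''' = q' / (pi * r^2)
q''' = 126 / (pi * 0.0052^2)
q''' = 1.4832e+06 W/m^3

1.4832e+06


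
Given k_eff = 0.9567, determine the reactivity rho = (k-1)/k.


rho = (k_eff - 1) / k_eff
rho = (0.9567 - 1) / 0.9567
rho = -0.045260

-0.045260


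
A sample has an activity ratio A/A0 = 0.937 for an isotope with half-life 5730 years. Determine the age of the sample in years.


lambda = ln(2) / t_half = ln(2) / 5730 = 1.209681e-04 /yr
t = -ln(A/A0) / lambda
t = -ln(0.937) / 1.209681e-04
t = 537.93 yr

537.93


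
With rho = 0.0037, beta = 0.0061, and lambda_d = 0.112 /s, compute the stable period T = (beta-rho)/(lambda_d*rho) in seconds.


T = (beta - rho) / (lambda_d * rho)
T = (0.0061 - 0.0037) / (0.112 * 0.0037)
T = 5.7915 s

5.7915


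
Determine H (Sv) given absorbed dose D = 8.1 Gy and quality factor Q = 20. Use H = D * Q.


H = D * Q
H = 8.1 * 20
H = 162.00 Sv

162.00


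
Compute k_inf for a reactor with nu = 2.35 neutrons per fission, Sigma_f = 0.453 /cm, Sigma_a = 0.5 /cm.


k_inf = nu * Sigma_f / Sigma_a
k_inf = 2.35 * 0.453 / 0.5
k_inf = 2.1291

2.1291


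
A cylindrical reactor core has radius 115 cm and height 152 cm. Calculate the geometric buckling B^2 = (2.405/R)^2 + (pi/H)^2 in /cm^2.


B^2 = (2.405/R)^2 + (pi/H)^2
B^2 = (2.405/115)^2 + (pi/152)^2
B^2 = 8.6454e-04 /cm^2

8.6454e-04


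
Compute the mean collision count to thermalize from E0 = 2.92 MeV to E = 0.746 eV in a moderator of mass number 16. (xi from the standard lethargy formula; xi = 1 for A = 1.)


xi = 1 + (A-1)^2/(2A)*ln((A-1)/(A+1)) = 0.1199467 (for A = 16)
n = ln(E0/E) / xi
n = ln(2.92e6 / 0.746) / 0.1199467
n = ln(3.914209e+06) / 0.1199467 = 126.56

126.56


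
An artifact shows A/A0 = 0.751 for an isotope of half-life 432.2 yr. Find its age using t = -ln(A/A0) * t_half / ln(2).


lambda = ln(2) / t_half = ln(2) / 432.2 = 0.001603765 /yr
t = -ln(A/A0) / lambda
t = -ln(0.751) / 0.001603765
t = 178.55 yr

178.55


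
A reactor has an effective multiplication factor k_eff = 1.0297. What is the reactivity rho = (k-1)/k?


rho = (k_eff - 1) / k_eff
rho = (1.0297 - 1) / 1.0297
rho = 0.028843

0.028843


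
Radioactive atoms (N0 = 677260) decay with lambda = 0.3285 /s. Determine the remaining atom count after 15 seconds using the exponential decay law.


N = N0 * exp(-lambda * t)
N = 677260 * exp(-0.3285 * 15)
N = 4906.5

4906.5


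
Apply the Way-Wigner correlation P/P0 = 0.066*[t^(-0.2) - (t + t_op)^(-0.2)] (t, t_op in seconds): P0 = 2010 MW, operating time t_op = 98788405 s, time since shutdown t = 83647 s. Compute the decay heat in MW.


P/P0 = 0.066 * [t^(-0.2) - (t + t_op)^(-0.2)]
P/P0 = 0.066 * [83647^(-0.2) - (83647 + 98788405)^(-0.2)]
P/P0 = 0.066 * [0.1036358 - 0.02517592] = 0.005178352
P = 2010 * 0.005178352 = 10.408 MW

10.408


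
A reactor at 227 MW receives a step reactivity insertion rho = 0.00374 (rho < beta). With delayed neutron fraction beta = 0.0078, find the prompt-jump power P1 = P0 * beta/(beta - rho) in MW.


P1/P0 = beta / (beta - rho)
P1/P0 = 0.0078 / (0.0078 - 0.00374) = 1.921182
P1 = 227 * 1.921182 = 436.11 MW

436.11


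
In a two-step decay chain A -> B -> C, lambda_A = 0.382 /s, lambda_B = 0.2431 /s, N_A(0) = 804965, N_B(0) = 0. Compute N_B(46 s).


N_B(t) = lambda_A * N_A0 / (lambda_B - lambda_A) * [exp(-lambda_A*t) - exp(-lambda_B*t)]
exp(-0.382*46) = 2.336562e-08; exp(-0.2431*46) = 1.391421e-05
N_B = 0.382 * 804965 / (0.2431 - 0.382) * (2.336562e-08 - 1.391421e-05)
N_B = 30.752

30.752


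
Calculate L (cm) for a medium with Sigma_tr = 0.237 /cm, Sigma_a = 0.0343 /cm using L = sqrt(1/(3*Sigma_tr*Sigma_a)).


D = 1 / (3 * Sigma_tr) = 1 / (3 * 0.237) = 1.406470 cm
L = sqrt(D / Sigma_a)
L = sqrt(1.406470 / 0.0343)
L = 6.4035 cm

6.4035


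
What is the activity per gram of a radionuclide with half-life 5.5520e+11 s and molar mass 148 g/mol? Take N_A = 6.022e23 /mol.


lambda = ln(2) / t_half = ln(2) / 5.5520e+11 = 1.248464e-12 /s
SA = lambda * N_A / M
SA = 1.248464e-12 * 6.022e23 / 148
SA = 5.0799e+09 Bq/g

5.0799e+09


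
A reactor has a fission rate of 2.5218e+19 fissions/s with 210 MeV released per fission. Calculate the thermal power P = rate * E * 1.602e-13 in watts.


P = fission_rate * E_MeV * 1.602e-13
P = 2.5218e+19 * 210 * 1.602e-13
P = 8.4838e+08 W

8.4838e+08


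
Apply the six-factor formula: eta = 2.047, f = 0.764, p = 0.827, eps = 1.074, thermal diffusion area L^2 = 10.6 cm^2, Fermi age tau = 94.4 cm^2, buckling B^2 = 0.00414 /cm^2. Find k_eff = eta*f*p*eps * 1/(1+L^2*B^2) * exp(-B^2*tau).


k_inf = eta*f*p*eps = 2.047*0.764*0.827*1.074 = 1.389060
P_TNL = 1/(1 + L^2*B^2) = 1/(1 + 10.6*0.00414) = 0.9579608
P_FNL = exp(-B^2*tau) = exp(-0.00414*94.4) = 0.6765046
k_eff = k_inf * P_TNL * P_FNL = 1.389060 * 0.9579608 * 0.6765046
k_eff = 0.90020

0.90020


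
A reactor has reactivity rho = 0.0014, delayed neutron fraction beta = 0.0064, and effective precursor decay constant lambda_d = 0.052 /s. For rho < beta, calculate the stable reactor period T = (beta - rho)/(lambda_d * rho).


T = (beta - rho) / (lambda_d * rho)
T = (0.0064 - 0.0014) / (0.052 * 0.0014)
T = 68.681 s

68.681


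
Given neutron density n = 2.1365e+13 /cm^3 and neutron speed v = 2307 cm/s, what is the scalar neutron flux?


phi = n * v
phi = 2.1365e+13 * 2307
phi = 4.9289e+16 /cm^2/s

4.9289e+16


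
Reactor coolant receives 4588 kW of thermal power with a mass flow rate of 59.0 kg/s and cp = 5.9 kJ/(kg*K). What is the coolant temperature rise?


dT = Q / (m_dot * cp)
dT = 4588 / (59.0 * 5.9)
dT = 13.180 C

13.180


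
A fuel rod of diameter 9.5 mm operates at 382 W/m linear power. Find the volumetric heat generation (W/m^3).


r = D / 2 / 1000 = 9.5 / 2 / 1000 = 0.00475 m
q''' = q' / (pi * r^2)
q''' = 382 / (pi * 0.00475^2)
q''' = 5.3892e+06 W/m^3

5.3892e+06


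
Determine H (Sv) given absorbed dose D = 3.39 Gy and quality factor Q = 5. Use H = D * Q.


H = D * Q
H = 3.39 * 5
H = 16.950 Sv

16.950


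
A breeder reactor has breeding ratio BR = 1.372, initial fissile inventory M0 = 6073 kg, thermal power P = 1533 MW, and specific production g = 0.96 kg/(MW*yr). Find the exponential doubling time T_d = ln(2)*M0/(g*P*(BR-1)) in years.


Breeding gain G = BR - 1 = 1.372 - 1 = 0.372
Fissile production rate = g * P * G = 0.96 * 1533 * 0.372 = 547.46496 kg/yr
T_d = ln(2) * M0 / (g * P * G)
T_d = ln(2) * 6073 / 547.46496 = 7.6890 yr

7.6890


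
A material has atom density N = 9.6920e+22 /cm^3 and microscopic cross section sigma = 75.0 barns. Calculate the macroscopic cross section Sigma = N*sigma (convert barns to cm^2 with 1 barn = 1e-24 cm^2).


Sigma = N * sigma_barns * 1e-24
Sigma = 9.6920e+22 * 75.0 * 1e-24
Sigma = 7.2690 /cm

7.2690


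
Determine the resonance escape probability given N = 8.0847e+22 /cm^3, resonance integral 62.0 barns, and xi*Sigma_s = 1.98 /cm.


p = exp(-N * I * 1e-24 / (xi*Sigma_s))
p = exp(-8.0847e+22 * 62.0 * 1e-24 / 1.98)
p = 0.079534

0.079534


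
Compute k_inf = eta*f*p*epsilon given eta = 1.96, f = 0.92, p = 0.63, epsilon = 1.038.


k_inf = eta * f * p * epsilon
k_inf = 1.96 * 0.92 * 0.63 * 1.038
k_inf = 1.1792

1.1792


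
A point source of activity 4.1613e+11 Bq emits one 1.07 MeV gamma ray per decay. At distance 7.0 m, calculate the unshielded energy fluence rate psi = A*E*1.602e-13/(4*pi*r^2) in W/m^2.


psi = A * E * 1.602e-13 / (4*pi*r^2)
psi = 4.1613e+11 * 1.07 * 1.602e-13 / (4*pi*7.0^2)
psi = 1.1584e-04 W/m^2

1.1584e-04


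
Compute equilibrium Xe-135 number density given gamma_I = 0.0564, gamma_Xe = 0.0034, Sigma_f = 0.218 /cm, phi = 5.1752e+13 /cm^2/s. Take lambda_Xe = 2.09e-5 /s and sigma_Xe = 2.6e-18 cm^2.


Xe_eq = (gamma_I + gamma_Xe) * Sigma_f * phi / (lambda_Xe + sigma_Xe * phi)
Numerator = (0.0564 + 0.0034) * 0.218 * 5.1752e+13 = 6.746598e+11
Denominator = 2.09e-5 + 2.6e-18 * 5.1752e+13 = 1.554552e-04
Xe_eq = 6.746598e+11 / 1.554552e-04 = 4.3399e+15 /cm^3

4.3399e+15


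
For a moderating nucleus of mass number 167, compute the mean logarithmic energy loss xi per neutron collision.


xi = 1 + (A-1)^2/(2A) * ln((A-1)/(A+1))
xi = 1 + (167-1)^2/(2*167) * ln((167-1)/(167 +1))
xi = 0.011928

0.011928


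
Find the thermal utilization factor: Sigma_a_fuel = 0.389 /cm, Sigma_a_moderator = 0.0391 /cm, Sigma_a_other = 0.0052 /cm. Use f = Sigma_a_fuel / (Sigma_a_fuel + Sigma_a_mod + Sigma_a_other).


f = Sigma_a_fuel / (Sigma_a_fuel + Sigma_a_mod + Sigma_a_other)
f = 0.389 / (0.389 + 0.0391 + 0.0052)
f = 0.89776

0.89776


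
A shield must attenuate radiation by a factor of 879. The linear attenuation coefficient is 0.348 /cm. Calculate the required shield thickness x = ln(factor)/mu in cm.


x = ln(factor) / mu
x = ln(879) / 0.348
x = 19.479 cm

19.479


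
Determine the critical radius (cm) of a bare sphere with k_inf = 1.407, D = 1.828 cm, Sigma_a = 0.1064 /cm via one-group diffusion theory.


L^2 = D / Sigma_a = 1.828 / 0.1064 = 17.18045 cm^2
B_m^2 = (k_inf - 1) / L^2 = (1.407 - 1) / 17.18045 = 0.02368972 /cm^2
For a bare sphere: B_g = pi/R, so R_c = pi / sqrt(B_m^2)
R_c = pi / sqrt(0.02368972) = 20.411 cm

20.411


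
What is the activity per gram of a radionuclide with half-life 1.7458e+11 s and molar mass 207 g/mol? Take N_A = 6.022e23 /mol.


lambda = ln(2) / t_half = ln(2) / 1.7458e+11 = 3.970370e-12 /s
SA = lambda * N_A / M
SA = 3.970370e-12 * 6.022e23 / 207
SA = 1.1551e+10 Bq/g

1.1551e+10


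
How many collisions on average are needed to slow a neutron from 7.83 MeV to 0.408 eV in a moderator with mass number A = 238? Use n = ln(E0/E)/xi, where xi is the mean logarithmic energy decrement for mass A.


xi = 1 + (A-1)^2/(2A)*ln((A-1)/(A+1)) = 0.008379872 (for A = 238)
n = ln(E0/E) / xi
n = ln(7.83e6 / 0.408) / 0.008379872
n = ln(1.919118e+07) / 0.008379872 = 2001.2

2001.2


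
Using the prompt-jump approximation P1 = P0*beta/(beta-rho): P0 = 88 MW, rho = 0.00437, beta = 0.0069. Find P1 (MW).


P1/P0 = beta / (beta - rho)
P1/P0 = 0.0069 / (0.0069 - 0.00437) = 2.727273
P1 = 88 * 2.727273 = 240.00 MW

240.00


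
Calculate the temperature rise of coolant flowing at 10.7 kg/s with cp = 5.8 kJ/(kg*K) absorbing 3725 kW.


dT = Q / (m_dot * cp)
dT = 3725 / (10.7 * 5.8)
dT = 60.023 C

60.023


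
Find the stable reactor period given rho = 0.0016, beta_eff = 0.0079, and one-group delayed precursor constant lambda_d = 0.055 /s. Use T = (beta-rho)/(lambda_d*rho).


T = (beta - rho) / (lambda_d * rho)
T = (0.0079 - 0.0016) / (0.055 * 0.0016)
T = 71.591 s

71.591


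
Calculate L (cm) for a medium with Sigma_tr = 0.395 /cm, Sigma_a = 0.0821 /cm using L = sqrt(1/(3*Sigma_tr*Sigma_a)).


D = 1 / (3 * Sigma_tr) = 1 / (3 * 0.395) = 0.8438819 cm
L = sqrt(D / Sigma_a)
L = sqrt(0.8438819 / 0.0821)
L = 3.2060 cm

3.2060


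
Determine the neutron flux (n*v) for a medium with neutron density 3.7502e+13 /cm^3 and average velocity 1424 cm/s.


phi = n * v
phi = 3.7502e+13 * 1424
phi = 5.3403e+16 /cm^2/s

5.3403e+16


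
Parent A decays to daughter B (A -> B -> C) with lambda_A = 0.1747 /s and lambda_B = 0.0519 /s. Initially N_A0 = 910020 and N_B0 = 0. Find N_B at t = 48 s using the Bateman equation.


N_B(t) = lambda_A * N_A0 / (lambda_B - lambda_A) * [exp(-lambda_A*t) - exp(-lambda_B*t)]
exp(-0.1747*48) = 2.281288e-04; exp(-0.0519*48) = 0.08281053
N_B = 0.1747 * 910020 / (0.0519 - 0.1747) * (2.281288e-04 - 0.08281053)
N_B = 106914

106914


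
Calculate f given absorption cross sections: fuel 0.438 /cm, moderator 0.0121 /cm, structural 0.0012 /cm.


f = Sigma_a_fuel / (Sigma_a_fuel + Sigma_a_mod + Sigma_a_other)
f = 0.438 / (0.438 + 0.0121 + 0.0012)
f = 0.97053

0.97053


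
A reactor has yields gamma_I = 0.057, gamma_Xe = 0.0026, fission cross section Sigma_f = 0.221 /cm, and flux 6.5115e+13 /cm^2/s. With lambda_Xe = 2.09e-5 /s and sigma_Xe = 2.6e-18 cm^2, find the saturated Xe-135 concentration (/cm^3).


Xe_eq = (gamma_I + gamma_Xe) * Sigma_f * phi / (lambda_Xe + sigma_Xe * phi)
Numerator = (0.057 + 0.0026) * 0.221 * 6.5115e+13 = 8.576687e+11
Denominator = 2.09e-5 + 2.6e-18 * 6.5115e+13 = 1.901990e-04
Xe_eq = 8.576687e+11 / 1.901990e-04 = 4.5093e+15 /cm^3

4.5093e+15


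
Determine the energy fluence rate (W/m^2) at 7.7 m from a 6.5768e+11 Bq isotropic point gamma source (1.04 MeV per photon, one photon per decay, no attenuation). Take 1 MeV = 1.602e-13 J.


psi = A * E * 1.602e-13 / (4*pi*r^2)
psi = 6.5768e+11 * 1.04 * 1.602e-13 / (4*pi*7.7^2)
psi = 1.4707e-04 W/m^2

1.4707e-04


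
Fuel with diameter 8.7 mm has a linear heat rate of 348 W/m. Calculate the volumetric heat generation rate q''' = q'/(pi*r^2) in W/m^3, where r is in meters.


r = D / 2 / 1000 = 8.7 / 2 / 1000 = 0.00435 m
q''' = q' / (pi * r^2)
q''' = 348 / (pi * 0.00435^2)
q''' = 5.8540e+06 W/m^3

5.8540e+06


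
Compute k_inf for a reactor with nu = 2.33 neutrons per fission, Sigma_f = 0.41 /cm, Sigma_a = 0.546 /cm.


k_inf = nu * Sigma_f / Sigma_a
k_inf = 2.33 * 0.41 / 0.546
k_inf = 1.7496

1.7496


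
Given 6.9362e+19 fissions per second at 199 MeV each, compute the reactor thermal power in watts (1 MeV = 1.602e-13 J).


P = fission_rate * E_MeV * 1.602e-13
P = 6.9362e+19 * 199 * 1.602e-13
P = 2.2112e+09 W

2.2112e+09


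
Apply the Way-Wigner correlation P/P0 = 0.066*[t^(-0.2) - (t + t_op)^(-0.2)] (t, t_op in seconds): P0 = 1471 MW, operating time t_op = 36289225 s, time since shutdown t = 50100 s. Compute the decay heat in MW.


P/P0 = 0.066 * [t^(-0.2) - (t + t_op)^(-0.2)]
P/P0 = 0.066 * [50100^(-0.2) - (50100 + 36289225)^(-0.2)]
P/P0 = 0.066 * [0.1148239 - 0.03075563] = 0.005548506
P = 1471 * 0.005548506 = 8.1619 MW

8.1619


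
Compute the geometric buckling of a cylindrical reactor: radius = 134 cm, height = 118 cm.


B^2 = (2.405/R)^2 + (pi/H)^2
B^2 = (2.405/134)^2 + (pi/118)^2
B^2 = 0.0010309 /cm^2

0.0010309


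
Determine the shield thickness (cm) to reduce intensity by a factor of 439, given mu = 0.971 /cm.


x = ln(factor) / mu
x = ln(439) / 0.971
x = 6.2662 cm

6.2662


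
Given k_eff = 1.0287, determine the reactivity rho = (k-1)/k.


rho = (k_eff - 1) / k_eff
rho = (1.0287 - 1) / 1.0287
rho = 0.027899

0.027899


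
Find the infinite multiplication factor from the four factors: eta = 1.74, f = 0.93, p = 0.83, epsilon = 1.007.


k_inf = eta * f * p * epsilon
k_inf = 1.74 * 0.93 * 0.83 * 1.007
k_inf = 1.3525

1.3525


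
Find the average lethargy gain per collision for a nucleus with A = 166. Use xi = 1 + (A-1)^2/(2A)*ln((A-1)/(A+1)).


xi = 1 + (A-1)^2/(2A) * ln((A-1)/(A+1))
xi = 1 + (166-1)^2/(2*166) * ln((166-1)/(166 +1))
xi = 0.012000

0.012000


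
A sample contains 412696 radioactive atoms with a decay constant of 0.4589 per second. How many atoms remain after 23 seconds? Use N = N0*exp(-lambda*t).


N = N0 * exp(-lambda * t)
N = 412696 * exp(-0.4589 * 23)
N = 10.759

10.759


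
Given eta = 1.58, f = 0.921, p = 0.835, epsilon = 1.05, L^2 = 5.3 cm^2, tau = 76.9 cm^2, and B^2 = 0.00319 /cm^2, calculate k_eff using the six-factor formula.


k_inf = eta*f*p*eps = 1.58*0.921*0.835*1.05 = 1.275829
P_TNL = 1/(1 + L^2*B^2) = 1/(1 + 5.3*0.00319) = 0.9833741
P_FNL = exp(-B^2*tau) = exp(-0.00319*76.9) = 0.7824612
k_eff = k_inf * P_TNL * P_FNL = 1.275829 * 0.9833741 * 0.7824612
k_eff = 0.98169

0.98169


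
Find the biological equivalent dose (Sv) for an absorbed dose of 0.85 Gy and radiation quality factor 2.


H = D * Q
H = 0.85 * 2
H = 1.7000 Sv

1.7000


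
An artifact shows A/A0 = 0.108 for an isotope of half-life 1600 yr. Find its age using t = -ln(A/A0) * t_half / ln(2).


lambda = ln(2) / t_half = ln(2) / 1600 = 4.332170e-04 /yr
t = -ln(A/A0) / lambda
t = -ln(0.108) / 4.332170e-04
t = 5137.4 yr

5137.4


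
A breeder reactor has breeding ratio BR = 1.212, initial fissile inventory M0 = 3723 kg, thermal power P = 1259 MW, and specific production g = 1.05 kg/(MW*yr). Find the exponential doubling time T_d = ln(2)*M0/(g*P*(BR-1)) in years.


Breeding gain G = BR - 1 = 1.212 - 1 = 0.212
Fissile production rate = g * P * G = 1.05 * 1259 * 0.212 = 280.2534 kg/yr
T_d = ln(2) * M0 / (g * P * G)
T_d = ln(2) * 3723 / 280.2534 = 9.2080 yr

9.2080


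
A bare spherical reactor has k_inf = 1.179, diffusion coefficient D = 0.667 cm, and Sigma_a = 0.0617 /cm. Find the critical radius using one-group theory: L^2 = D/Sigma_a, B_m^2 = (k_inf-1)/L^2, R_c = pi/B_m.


L^2 = D / Sigma_a = 0.667 / 0.0617 = 10.81037 cm^2
B_m^2 = (k_inf - 1) / L^2 = (1.179 - 1) / 10.81037 = 0.01655818 /cm^2
For a bare sphere: B_g = pi/R, so R_c = pi / sqrt(B_m^2)
R_c = pi / sqrt(0.01655818) = 24.414 cm

24.414


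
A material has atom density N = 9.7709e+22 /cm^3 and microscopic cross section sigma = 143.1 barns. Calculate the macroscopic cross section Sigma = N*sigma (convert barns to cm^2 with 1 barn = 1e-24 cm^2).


Sigma = N * sigma_barns * 1e-24
Sigma = 9.7709e+22 * 143.1 * 1e-24
Sigma = 13.982 /cm

13.982


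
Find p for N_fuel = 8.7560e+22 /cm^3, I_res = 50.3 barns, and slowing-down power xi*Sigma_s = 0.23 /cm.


p = exp(-N * I * 1e-24 / (xi*Sigma_s))
p = exp(-8.7560e+22 * 50.3 * 1e-24 / 0.23)
p = 4.8272e-09

4.8272e-09


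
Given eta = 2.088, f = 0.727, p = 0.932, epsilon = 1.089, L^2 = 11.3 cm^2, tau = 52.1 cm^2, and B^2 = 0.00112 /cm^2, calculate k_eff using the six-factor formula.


k_inf = eta*f*p*eps = 2.088*0.727*0.932*1.089 = 1.540667
P_TNL = 1/(1 + L^2*B^2) = 1/(1 + 11.3*0.00112) = 0.9875022
P_FNL = exp(-B^2*tau) = exp(-0.00112*52.1) = 0.9433178
k_eff = k_inf * P_TNL * P_FNL = 1.540667 * 0.9875022 * 0.9433178
k_eff = 1.4352

1.4352


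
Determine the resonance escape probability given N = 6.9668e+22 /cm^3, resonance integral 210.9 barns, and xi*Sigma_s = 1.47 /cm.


p = exp(-N * I * 1e-24 / (xi*Sigma_s))
p = exp(-6.9668e+22 * 210.9 * 1e-24 / 1.47)
p = 4.5617e-05

4.5617e-05


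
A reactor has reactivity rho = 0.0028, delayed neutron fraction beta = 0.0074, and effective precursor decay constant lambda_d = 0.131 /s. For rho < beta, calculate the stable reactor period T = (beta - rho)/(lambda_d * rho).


T = (beta - rho) / (lambda_d * rho)
T = (0.0074 - 0.0028) / (0.131 * 0.0028)
T = 12.541 s

12.541


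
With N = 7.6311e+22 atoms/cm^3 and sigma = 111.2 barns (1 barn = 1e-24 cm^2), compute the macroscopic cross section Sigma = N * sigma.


Sigma = N * sigma_barns * 1e-24
Sigma = 7.6311e+22 * 111.2 * 1e-24
Sigma = 8.4858 /cm

8.4858


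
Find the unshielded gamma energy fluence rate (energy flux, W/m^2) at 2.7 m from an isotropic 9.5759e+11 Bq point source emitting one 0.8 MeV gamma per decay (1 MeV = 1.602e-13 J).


psi = A * E * 1.602e-13 / (4*pi*r^2)
psi = 9.5759e+11 * 0.8 * 1.602e-13 / (4*pi*2.7^2)
psi = 0.0013397 W/m^2

0.0013397


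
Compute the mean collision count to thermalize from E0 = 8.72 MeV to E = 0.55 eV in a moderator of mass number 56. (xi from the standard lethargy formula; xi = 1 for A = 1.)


xi = 1 + (A-1)^2/(2A)*ln((A-1)/(A+1)) = 0.03529286 (for A = 56)
n = ln(E0/E) / xi
n = ln(8.72e6 / 0.55) / 0.03529286
n = ln(1.585455e+07) / 0.03529286 = 469.75

469.75


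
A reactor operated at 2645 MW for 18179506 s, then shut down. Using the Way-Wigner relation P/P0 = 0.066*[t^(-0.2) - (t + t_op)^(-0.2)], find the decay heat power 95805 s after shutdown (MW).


P/P0 = 0.066 * [t^(-0.2) - (t + t_op)^(-0.2)]
P/P0 = 0.066 * [95805^(-0.2) - (95805 + 18179506)^(-0.2)]
P/P0 = 0.066 * [0.1008608 - 0.03528800] = 0.004327805
P = 2645 * 0.004327805 = 11.447 MW

11.447


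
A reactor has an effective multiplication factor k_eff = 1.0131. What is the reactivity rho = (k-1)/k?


rho = (k_eff - 1) / k_eff
rho = (1.0131 - 1) / 1.0131
rho = 0.012931

0.012931


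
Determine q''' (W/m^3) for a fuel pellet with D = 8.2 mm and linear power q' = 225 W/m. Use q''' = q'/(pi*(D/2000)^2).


r = D / 2 / 1000 = 8.2 / 2 / 1000 = 0.0041 m
q''' = q' / (pi * r^2)
q''' = 225 / (pi * 0.0041^2)
q''' = 4.2605e+06 W/m^3

4.2605e+06


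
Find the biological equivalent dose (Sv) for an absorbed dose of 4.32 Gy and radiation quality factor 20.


H = D * Q
H = 4.32 * 20
H = 86.400 Sv

86.400


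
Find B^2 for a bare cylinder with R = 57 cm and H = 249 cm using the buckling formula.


B^2 = (2.405/R)^2 + (pi/H)^2
B^2 = (2.405/57)^2 + (pi/249)^2
B^2 = 0.0019394 /cm^2

0.0019394


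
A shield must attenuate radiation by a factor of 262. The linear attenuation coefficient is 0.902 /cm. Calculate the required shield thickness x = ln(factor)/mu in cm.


x = ln(factor) / mu
x = ln(262) / 0.902
x = 6.1733 cm

6.1733


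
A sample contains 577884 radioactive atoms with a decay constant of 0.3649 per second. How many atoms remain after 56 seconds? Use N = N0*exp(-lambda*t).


N = N0 * exp(-lambda * t)
N = 577884 * exp(-0.3649 * 56)
N = 7.7142e-04

7.7142e-04


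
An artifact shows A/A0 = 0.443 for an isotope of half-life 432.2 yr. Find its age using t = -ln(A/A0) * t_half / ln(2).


lambda = ln(2) / t_half = ln(2) / 432.2 = 0.001603765 /yr
t = -ln(A/A0) / lambda
t = -ln(0.443) / 0.001603765
t = 507.67 yr

507.67


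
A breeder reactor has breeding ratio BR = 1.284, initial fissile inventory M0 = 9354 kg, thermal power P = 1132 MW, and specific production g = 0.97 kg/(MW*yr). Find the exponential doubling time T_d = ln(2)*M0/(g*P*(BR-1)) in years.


Breeding gain G = BR - 1 = 1.284 - 1 = 0.284
Fissile production rate = g * P * G = 0.97 * 1132 * 0.284 = 311.84336 kg/yr
T_d = ln(2) * M0 / (g * P * G)
T_d = ln(2) * 9354 / 311.84336 = 20.792 yr

20.792


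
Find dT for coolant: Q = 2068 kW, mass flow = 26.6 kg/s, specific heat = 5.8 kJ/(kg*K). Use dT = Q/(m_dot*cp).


dT = Q / (m_dot * cp)
dT = 2068 / (26.6 * 5.8)
dT = 13.404 C

13.404


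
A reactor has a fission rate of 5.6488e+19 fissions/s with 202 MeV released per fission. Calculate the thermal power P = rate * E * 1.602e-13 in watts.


P = fission_rate * E_MeV * 1.602e-13
P = 5.6488e+19 * 202 * 1.602e-13
P = 1.8280e+09 W

1.8280e+09


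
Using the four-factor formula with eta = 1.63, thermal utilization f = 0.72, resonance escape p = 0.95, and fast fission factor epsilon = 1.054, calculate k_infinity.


k_inf = eta * f * p * epsilon
k_inf = 1.63 * 0.72 * 0.95 * 1.054
k_inf = 1.1751

1.1751


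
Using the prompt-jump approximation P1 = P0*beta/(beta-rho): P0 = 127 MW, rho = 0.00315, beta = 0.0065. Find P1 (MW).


P1/P0 = beta / (beta - rho)
P1/P0 = 0.0065 / (0.0065 - 0.00315) = 1.940299
P1 = 127 * 1.940299 = 246.42 MW

246.42


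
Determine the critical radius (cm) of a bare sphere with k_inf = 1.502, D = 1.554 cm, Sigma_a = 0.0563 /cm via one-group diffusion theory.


L^2 = D / Sigma_a = 1.554 / 0.0563 = 27.60213 cm^2
B_m^2 = (k_inf - 1) / L^2 = (1.502 - 1) / 27.60213 = 0.01818700 /cm^2
For a bare sphere: B_g = pi/R, so R_c = pi / sqrt(B_m^2)
R_c = pi / sqrt(0.01818700) = 23.295 cm

23.295


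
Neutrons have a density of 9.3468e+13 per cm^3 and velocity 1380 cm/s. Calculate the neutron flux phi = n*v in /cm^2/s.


phi = n * v
phi = 9.3468e+13 * 1380
phi = 1.2899e+17 /cm^2/s

1.2899e+17


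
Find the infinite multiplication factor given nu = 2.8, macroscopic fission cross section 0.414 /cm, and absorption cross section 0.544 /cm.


k_inf = nu * Sigma_f / Sigma_a
k_inf = 2.8 * 0.414 / 0.544
k_inf = 2.1309

2.1309


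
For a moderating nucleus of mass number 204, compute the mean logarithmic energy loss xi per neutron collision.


xi = 1 + (A-1)^2/(2A) * ln((A-1)/(A+1))
xi = 1 + (204-1)^2/(2*204) * ln((204-1)/(204 +1))
xi = 0.0097720

0.0097720


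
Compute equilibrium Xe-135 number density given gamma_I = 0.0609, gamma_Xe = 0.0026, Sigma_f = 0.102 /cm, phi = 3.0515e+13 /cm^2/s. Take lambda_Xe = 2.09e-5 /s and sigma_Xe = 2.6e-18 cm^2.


Xe_eq = (gamma_I + gamma_Xe) * Sigma_f * phi / (lambda_Xe + sigma_Xe * phi)
Numerator = (0.0609 + 0.0026) * 0.102 * 3.0515e+13 = 1.976457e+11
Denominator = 2.09e-5 + 2.6e-18 * 3.0515e+13 = 1.002390e-04
Xe_eq = 1.976457e+11 / 1.002390e-04 = 1.9717e+15 /cm^3

1.9717e+15


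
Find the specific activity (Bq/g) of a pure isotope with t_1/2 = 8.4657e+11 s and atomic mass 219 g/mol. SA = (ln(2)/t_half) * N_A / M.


lambda = ln(2) / t_half = ln(2) / 8.4657e+11 = 8.187713e-13 /s
SA = lambda * N_A / M
SA = 8.187713e-13 * 6.022e23 / 219
SA = 2.2514e+09 Bq/g

2.2514e+09


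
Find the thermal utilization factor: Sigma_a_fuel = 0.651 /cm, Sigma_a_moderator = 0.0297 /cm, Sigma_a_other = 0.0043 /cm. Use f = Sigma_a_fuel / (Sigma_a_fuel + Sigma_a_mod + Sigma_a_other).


f = Sigma_a_fuel / (Sigma_a_fuel + Sigma_a_mod + Sigma_a_other)
f = 0.651 / (0.651 + 0.0297 + 0.0043)
f = 0.95036

0.95036


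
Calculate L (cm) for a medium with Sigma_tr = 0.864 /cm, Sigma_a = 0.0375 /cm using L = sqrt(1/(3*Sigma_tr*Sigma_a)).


D = 1 / (3 * Sigma_tr) = 1 / (3 * 0.864) = 0.3858025 cm
L = sqrt(D / Sigma_a)
L = sqrt(0.3858025 / 0.0375)
L = 3.2075 cm

3.2075
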